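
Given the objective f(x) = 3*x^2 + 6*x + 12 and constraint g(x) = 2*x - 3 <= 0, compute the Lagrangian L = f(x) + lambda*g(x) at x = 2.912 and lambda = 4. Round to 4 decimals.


Step 1: Evaluate f(x).
f(2.912) = 3*2.912^2 + 6*2.912 + 12 = 54.9112
Step 2: Evaluate g(x).
g(2.912) = 2*2.912 - 3 = 2.824
Step 3: Compute Lagrangian.
L = 54.9112 + 4*2.824 = 66.2072


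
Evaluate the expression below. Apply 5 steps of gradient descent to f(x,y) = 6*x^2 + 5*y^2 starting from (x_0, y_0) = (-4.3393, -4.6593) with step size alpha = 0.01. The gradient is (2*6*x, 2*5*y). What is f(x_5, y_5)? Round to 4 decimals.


Gradient descent on f(x,y) = 6*x^2 + 5*y^2.
Starting point: (-4.3393, -4.6593), alpha = 0.01
Step 1: grad_x = 2*6*-4.3393 = -52.0716, grad_y = 2*5*-4.6593 = -46.593
  x_1 = -4.3393 - 0.01*-52.0716 = -3.8186
  y_1 = -4.6593 - 0.01*-46.593 = -4.1934
Step 2: grad_x = 2*6*-3.8186 = -45.823, grad_y = 2*5*-4.1934 = -41.9337
  x_2 = -3.8186 - 0.01*-45.823 = -3.3604
  y_2 = -4.1934 - 0.01*-41.9337 = -3.774
Step 3: grad_x = 2*6*-3.3604 = -40.3242, grad_y = 2*5*-3.774 = -37.7403
  x_3 = -3.3604 - 0.01*-40.3242 = -2.9571
  y_3 = -3.774 - 0.01*-37.7403 = -3.3966
Step 4: grad_x = 2*6*-2.9571 = -35.4853, grad_y = 2*5*-3.3966 = -33.9663
  x_4 = -2.9571 - 0.01*-35.4853 = -2.6023
  y_4 = -3.3966 - 0.01*-33.9663 = -3.057
Step 5: grad_x = 2*6*-2.6023 = -31.2271, grad_y = 2*5*-3.057 = -30.5697
  x_5 = -2.6023 - 0.01*-31.2271 = -2.29
  y_5 = -3.057 - 0.01*-30.5697 = -2.7513
f(-2.29, -2.7513) = 6*(-2.29)^2 + 5*(-2.7513)^2 = 69.3117


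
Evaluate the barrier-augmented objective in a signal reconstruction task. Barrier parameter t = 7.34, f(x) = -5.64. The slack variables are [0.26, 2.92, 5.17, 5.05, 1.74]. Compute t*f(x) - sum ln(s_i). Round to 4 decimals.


Step 1: Compute log-barrier.
ln values: [-1.3471, 1.0716, 1.6429, 1.6194, 0.5539]
phi = -(-1.3471 + 1.0716 + 1.6429 + 1.6194 + 0.5539) = -3.5407
Step 2: Compute augmented objective.
t*f(x) = 7.34*-5.64 = -41.3976
Total = -41.3976 - 3.5407 = -44.9383


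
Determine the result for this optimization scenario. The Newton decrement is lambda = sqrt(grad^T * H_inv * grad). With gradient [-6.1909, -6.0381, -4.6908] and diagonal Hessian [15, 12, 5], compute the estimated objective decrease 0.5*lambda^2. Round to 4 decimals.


Step 1: H is diagonal, so H^(-1) * g = [-0.4127, -0.5032, -0.9382].
Step 2: g^T H^(-1) g = sum_i g_i^2 / H_ii
  = (-6.1909)^2/15 + (-6.0381)^2/12 + (-4.6908)^2/5
  = 2.5551 + 3.0382 + 4.4007 = 9.9941
Step 3: Objective decrease = 0.5 * g^T H^(-1) g = 4.997


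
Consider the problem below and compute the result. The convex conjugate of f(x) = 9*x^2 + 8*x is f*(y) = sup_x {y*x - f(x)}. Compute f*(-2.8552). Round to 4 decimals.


f*(y) = sup_x {y*x - a*x^2 - b*x} = sup_x {(y-b)*x - a*x^2}
FOC: (y - b) - 2a*x = 0 => x* = (y - b)/(2a)
x* = (-2.8552 - 8)/(2*9) = -0.6031
f*(-2.8552) = (y-b)^2/(4a) = (-2.8552 - 8)^2/(4*9)
= 117.8354/36 = 3.2732


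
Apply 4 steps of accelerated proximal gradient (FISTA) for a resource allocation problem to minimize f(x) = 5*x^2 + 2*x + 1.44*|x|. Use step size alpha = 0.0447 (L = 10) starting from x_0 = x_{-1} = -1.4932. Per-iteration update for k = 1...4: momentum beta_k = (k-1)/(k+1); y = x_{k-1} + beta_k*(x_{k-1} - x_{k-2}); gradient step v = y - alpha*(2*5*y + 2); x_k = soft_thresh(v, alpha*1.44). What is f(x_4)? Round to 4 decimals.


FISTA on f(x) = 5*x^2 + 2*x + 1.44*|x|
L = 10, alpha = 0.0447
Iteration 1: beta = 0.0, y = -1.4932 + 0.0*(-1.4932 + 1.4932) = -1.4932
  grad(y) = -12.932, v = y - alpha*grad = -0.9151
  prox(v) = soft_thresh(-0.9151, 0.0644) = -0.8508
Iteration 2: beta = 0.3333, y = -0.8508 + 0.3333*(-0.8508 + 1.4932) = -0.6366
  grad(y) = -4.3663, v = y - alpha*grad = -0.4415
  prox(v) = soft_thresh(-0.4415, 0.0644) = -0.3771
Iteration 3: beta = 0.5, y = -0.3771 + 0.5*(-0.3771 + 0.8508) = -0.1402
  grad(y) = 0.5975, v = y - alpha*grad = -0.167
  prox(v) = soft_thresh(-0.167, 0.0644) = -0.1026
Iteration 4: beta = 0.6, y = -0.1026 + 0.6*(-0.1026 + 0.3771) = 0.0621
  grad(y) = 2.6211, v = y - alpha*grad = -0.0551
  prox(v) = soft_thresh(-0.0551, 0.0644) = 0.0
f(x_4) = 5*0.0^2 + 2*0.0 + 1.44*|0.0| = 0.0


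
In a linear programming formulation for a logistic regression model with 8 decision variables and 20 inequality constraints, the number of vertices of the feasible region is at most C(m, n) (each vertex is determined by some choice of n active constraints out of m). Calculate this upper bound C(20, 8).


Each vertex corresponds to some choice of n active constraints out of m, so the number of vertices is at most C(m, n) = m! / (n!(m-n)!).
m = 20, n = 8
Numerator: 20 * 19 * 18 * 17 * 16 * 15 * 14 * 13
Denominator: 8! = 40320
C(20, 8) = 125970


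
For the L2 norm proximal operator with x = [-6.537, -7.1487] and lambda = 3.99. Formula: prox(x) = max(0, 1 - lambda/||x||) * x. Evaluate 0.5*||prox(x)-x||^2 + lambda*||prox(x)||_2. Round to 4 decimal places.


Step 1: Compute ||x||.
||x|| = 9.6869
Step 2: Compute scaling factor.
scale = max(0, 1 - 3.99/9.6869) = 0.5881
Step 3: prox(x) = [-3.8444, -4.2042]
||prox(x)|| = 5.6969
Step 4: Proximal objective.
0.5*||prox-x||^2 = 7.9601
lambda*||prox|| = 22.7306
Total = 30.6907


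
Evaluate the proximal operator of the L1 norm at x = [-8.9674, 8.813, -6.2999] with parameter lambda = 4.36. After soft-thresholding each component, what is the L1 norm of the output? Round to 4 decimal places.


Soft-thresholding with lambda = 4.36:
prox(-8.9674) = sign(-8.9674)*max(|-8.9674| - 4.36, 0) = -4.6074
prox(8.813) = sign(8.813)*max(|8.813| - 4.36, 0) = 4.453
prox(-6.2999) = sign(-6.2999)*max(|-6.2999| - 4.36, 0) = -1.9399
prox(x) = [-4.6074, 4.453, -1.9399]
||prox(x)||_1 = 4.6074 + 4.453 + 1.9399 = 11.0003


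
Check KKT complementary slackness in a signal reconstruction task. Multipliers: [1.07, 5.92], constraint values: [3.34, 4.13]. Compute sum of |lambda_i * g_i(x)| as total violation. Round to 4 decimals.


KKT complementary slackness check:
lambda_1 * g_1 = 1.07 * 3.34 = 3.5738
lambda_2 * g_2 = 5.92 * 4.13 = 24.4496
Total violation = 3.5738 + 24.4496 = 28.0234


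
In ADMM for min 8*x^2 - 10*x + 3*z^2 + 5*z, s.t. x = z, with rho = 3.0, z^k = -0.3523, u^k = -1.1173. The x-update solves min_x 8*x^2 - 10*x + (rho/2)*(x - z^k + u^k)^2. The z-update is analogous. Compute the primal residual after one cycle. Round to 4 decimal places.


ADMM iteration with rho = 3.0, z^k = -0.3523, u^k = -1.1173
Step 1: x-update.
Minimize 8*x^2 - 10*x + (3.0/2)*(x + 0.3523 - 1.1173)^2
FOC: (2*8 + 3.0)*x = 10 + 3.0*(-0.3523 + 1.1173)
x^{k+1} = 0.6471
Step 2: z-update.
Minimize 3*z^2 + 5*z + (3.0/2)*(0.6471 - z - 1.1173)^2
FOC: (2*3 + 3.0)*z = -5 + 3.0*(0.6471 - 1.1173)
z^{k+1} = -0.7123
Step 3: u-update.
u^{k+1} = -1.1173 + 0.6471 + 0.7123 = 0.2421
Step 4: Primal residual = |0.6471 + 0.7123| = 1.3594


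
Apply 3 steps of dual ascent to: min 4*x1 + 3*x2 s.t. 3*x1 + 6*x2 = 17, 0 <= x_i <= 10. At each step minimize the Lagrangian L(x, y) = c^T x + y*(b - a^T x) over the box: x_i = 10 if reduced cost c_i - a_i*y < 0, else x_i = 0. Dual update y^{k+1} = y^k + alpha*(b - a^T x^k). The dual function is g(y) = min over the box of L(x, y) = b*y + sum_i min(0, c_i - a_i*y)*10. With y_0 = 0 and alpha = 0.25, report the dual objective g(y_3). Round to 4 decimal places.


Dual ascent for LP: min 4*x1 + 3*x2, 3*x1 + 6*x2 = 17, 0 <= x_i <= 10
Step 1: y^k = 0.0, reduced costs: (4.0, 3.0)
  x^k = (0.0, 0.0), subgradient = b - a^T x = 17.0
  y^{k+1} = 0.0 + 0.25*17.0 = 4.25
Step 2: y^k = 4.25, reduced costs: (-8.75, -22.5)
  x^k = (10.0, 10.0), subgradient = b - a^T x = -73.0
  y^{k+1} = 4.25 + 0.25*-73.0 = -14.0
Step 3: y^k = -14.0, reduced costs: (46.0, 87.0)
  x^k = (0.0, 0.0), subgradient = b - a^T x = 17.0
  y^{k+1} = -14.0 + 0.25*17.0 = -9.75
Dual objective at y_3 = -9.75: reduced costs (33.25, 61.5), box minimizer x = (0.0, 0.0)
g(y_3) = b*y + (c1 - a1*y)*x1 + (c2 - a2*y)*x2 = 17*(-9.75) + 33.25*0.0 + 61.5*0.0 = -165.75 + 0.0 + 0.0 = -165.75


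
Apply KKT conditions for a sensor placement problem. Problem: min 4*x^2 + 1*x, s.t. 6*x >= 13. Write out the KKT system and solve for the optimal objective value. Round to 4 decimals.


Step 1: Try lambda = 0 (constraint inactive).
x_unc = -1/(2*4) = -0.125
Check: 6*-0.125 = -0.75 < 13 -- violated!
Step 2: Constraint must be active: 6*x = 13
x* = 13/6 = 2.1667 (rounded; the exact value 13/6 is used below)
lambda = (2*4*(13/6) + 1)/6 = 3.0556
Step 3: Compute optimal value.
f(x*) = 4*(13/6)^2 + 1*(13/6) = 20.9444


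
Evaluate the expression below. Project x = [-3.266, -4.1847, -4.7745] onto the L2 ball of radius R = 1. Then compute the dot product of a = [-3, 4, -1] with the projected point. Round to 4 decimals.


Step 1: Compute ||x|| (intermediates to 6 decimals).
||x|| = sqrt((-3.266)^2 + (-4.1847)^2 + (-4.7745)^2) = 7.13963
Step 2: Project.
Since ||x|| > R, scale = R/||x|| = 1/7.13963 = 0.140063, proj(x) = scale * x
proj(x) = [-0.457446, -0.586122, -0.668731]
Step 3: Dot product.
a^T * proj(x) = -3*(-0.457446) + 4*(-0.586122) - 1*(-0.668731) = -0.3034


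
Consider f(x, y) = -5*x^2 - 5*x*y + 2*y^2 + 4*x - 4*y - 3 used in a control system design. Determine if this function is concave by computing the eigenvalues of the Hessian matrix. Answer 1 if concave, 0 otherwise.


The Hessian of f(x,y) = -5*x^2 - 5*x*y + 2*y^2 + 4*x - 4*y - 3 is:
H = [[-10, -5], [-5, 4]]
Trace = -10 + 4 = -6
Determinant = -10*4 - (-5)^2 = -65
Discriminant = (-6)^2 - 4*-65 = 296.0
Eigenvalues: lambda_1 = -11.6023, lambda_2 = 5.6023
The function is not concave.

0


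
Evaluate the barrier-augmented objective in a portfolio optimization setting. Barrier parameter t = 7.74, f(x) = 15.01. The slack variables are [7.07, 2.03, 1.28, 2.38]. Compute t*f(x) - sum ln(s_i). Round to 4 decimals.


Step 1: Compute log-barrier.
ln values: [1.9559, 0.708, 0.2469, 0.8671]
phi = -(1.9559 + 0.708 + 0.2469 + 0.8671) = -3.7779
Step 2: Compute augmented objective.
t*f(x) = 7.74*15.01 = 116.1774
Total = 116.1774 - 3.7779 = 112.3995


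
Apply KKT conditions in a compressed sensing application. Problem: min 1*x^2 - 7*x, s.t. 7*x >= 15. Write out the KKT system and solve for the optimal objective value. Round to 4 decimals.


Step 1: Try lambda = 0 (constraint inactive).
Stationarity: 2*1*x - 7 = 0
x* = 7/(2*1) = 3.5
Check constraint: 7*3.5 = 24.5 >= 15 -- satisfied.
Step 2: Compute optimal value.
f(x*) = 1*3.5^2 - 7*3.5 = -12.25


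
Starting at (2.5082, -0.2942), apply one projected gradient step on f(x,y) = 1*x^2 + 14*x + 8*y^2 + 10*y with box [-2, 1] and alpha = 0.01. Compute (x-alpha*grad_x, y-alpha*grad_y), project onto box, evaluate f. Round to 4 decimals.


Step 1: Compute gradient at (2.5082, -0.2942).
grad_x = 2*1*2.5082 + 14 = 19.0164
grad_y = 2*8*-0.2942 + 10 = 5.2928
Step 2: Gradient step.
x_raw = 2.5082 - 0.01*19.0164 = 2.318
y_raw = -0.2942 - 0.01*5.2928 = -0.3471
Step 3: Project onto [-2, 1].
x_proj = clip(2.318) = 1.0
y_proj = clip(-0.3471) = -0.3471
Step 4: Evaluate f.
f(1.0, -0.3471) = 12.4927


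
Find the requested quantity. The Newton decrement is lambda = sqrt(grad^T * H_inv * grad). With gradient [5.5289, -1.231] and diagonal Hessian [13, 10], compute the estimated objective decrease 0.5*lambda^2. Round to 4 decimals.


Step 1: H is diagonal, so H^(-1) * g = [0.4253, -0.1231].
Step 2: g^T H^(-1) g = sum_i g_i^2 / H_ii
  = (5.5289)^2/13 + (-1.231)^2/10
  = 2.3514 + 0.1515 = 2.503
Step 3: Objective decrease = 0.5 * g^T H^(-1) g = 1.2515


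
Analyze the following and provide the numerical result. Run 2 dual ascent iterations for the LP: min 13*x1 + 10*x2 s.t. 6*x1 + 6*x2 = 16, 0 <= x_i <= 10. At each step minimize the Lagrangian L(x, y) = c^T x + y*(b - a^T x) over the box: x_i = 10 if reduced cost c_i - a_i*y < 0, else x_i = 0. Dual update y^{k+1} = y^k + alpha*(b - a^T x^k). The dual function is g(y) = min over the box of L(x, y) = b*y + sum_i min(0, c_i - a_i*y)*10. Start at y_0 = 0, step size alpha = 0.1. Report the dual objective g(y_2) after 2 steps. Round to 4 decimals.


Dual ascent for LP: min 13*x1 + 10*x2, 6*x1 + 6*x2 = 16, 0 <= x_i <= 10
Step 1: y^k = 0.0, reduced costs: (13.0, 10.0)
  x^k = (0.0, 0.0), subgradient = b - a^T x = 16.0
  y^{k+1} = 0.0 + 0.1*16.0 = 1.6
Step 2: y^k = 1.6, reduced costs: (3.4, 0.4)
  x^k = (0.0, 0.0), subgradient = b - a^T x = 16.0
  y^{k+1} = 1.6 + 0.1*16.0 = 3.2
Dual objective at y_2 = 3.2: reduced costs (-6.2, -9.2), box minimizer x = (10.0, 10.0)
g(y_2) = b*y + (c1 - a1*y)*x1 + (c2 - a2*y)*x2 = 16*3.2 + (-6.2)*10.0 + (-9.2)*10.0 = 51.2 - 62.0 - 92.0 = -102.8


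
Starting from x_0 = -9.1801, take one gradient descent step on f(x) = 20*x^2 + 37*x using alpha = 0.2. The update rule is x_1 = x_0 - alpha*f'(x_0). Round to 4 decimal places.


We compute the gradient at x_0 and apply the update.
f'(x) = 40*x + 37
f'(-9.1801) = 40*-9.1801 + 37 = -330.204
x_1 = -9.1801 - 0.2*-330.204 = 56.8607


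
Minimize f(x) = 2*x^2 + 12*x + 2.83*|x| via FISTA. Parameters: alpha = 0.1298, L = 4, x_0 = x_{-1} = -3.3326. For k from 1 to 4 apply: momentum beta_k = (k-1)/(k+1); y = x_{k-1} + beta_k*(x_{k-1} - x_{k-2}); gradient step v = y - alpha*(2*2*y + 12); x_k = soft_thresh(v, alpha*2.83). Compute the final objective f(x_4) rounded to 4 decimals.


FISTA on f(x) = 2*x^2 + 12*x + 2.83*|x|
L = 4, alpha = 0.1298
Iteration 1: beta = 0.0, y = -3.3326 + 0.0*(-3.3326 + 3.3326) = -3.3326
  grad(y) = -1.3304, v = y - alpha*grad = -3.1599
  prox(v) = soft_thresh(-3.1599, 0.3673) = -2.7926
Iteration 2: beta = 0.3333, y = -2.7926 + 0.3333*(-2.7926 + 3.3326) = -2.6126
  grad(y) = 1.5497, v = y - alpha*grad = -2.8137
  prox(v) = soft_thresh(-2.8137, 0.3673) = -2.4464
Iteration 3: beta = 0.5, y = -2.4464 + 0.5*(-2.4464 + 2.7926) = -2.2733
  grad(y) = 2.9068, v = y - alpha*grad = -2.6506
  prox(v) = soft_thresh(-2.6506, 0.3673) = -2.2833
Iteration 4: beta = 0.6, y = -2.2833 + 0.6*(-2.2833 + 2.4464) = -2.1854
  grad(y) = 3.2584, v = y - alpha*grad = -2.6083
  prox(v) = soft_thresh(-2.6083, 0.3673) = -2.241
f(x_4) = 2*(-2.241)^2 + 12*(-2.241) + 2.83*|-2.241| = -10.5058


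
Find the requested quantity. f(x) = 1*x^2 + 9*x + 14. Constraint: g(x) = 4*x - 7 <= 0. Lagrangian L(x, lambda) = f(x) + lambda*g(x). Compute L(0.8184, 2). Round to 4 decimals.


Step 1: Evaluate f(x).
f(0.8184) = 1*0.8184^2 + 9*0.8184 + 14 = 22.0354
Step 2: Evaluate g(x).
g(0.8184) = 4*0.8184 - 7 = -3.7264
Step 3: Compute Lagrangian.
L = 22.0354 + 2*-3.7264 = 14.5826


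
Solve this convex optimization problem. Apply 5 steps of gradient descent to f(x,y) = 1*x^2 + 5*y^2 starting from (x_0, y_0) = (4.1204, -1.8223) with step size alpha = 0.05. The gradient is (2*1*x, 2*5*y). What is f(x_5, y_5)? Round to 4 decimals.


Gradient descent on f(x,y) = 1*x^2 + 5*y^2.
Starting point: (4.1204, -1.8223), alpha = 0.05
Step 1: grad_x = 2*1*4.1204 = 8.2408, grad_y = 2*5*-1.8223 = -18.223
  x_1 = 4.1204 - 0.05*8.2408 = 3.7084
  y_1 = -1.8223 - 0.05*-18.223 = -0.9112
Step 2: grad_x = 2*1*3.7084 = 7.4167, grad_y = 2*5*-0.9112 = -9.1115
  x_2 = 3.7084 - 0.05*7.4167 = 3.3375
  y_2 = -0.9112 - 0.05*-9.1115 = -0.4556
Step 3: grad_x = 2*1*3.3375 = 6.675, grad_y = 2*5*-0.4556 = -4.5558
  x_3 = 3.3375 - 0.05*6.675 = 3.0038
  y_3 = -0.4556 - 0.05*-4.5558 = -0.2278
Step 4: grad_x = 2*1*3.0038 = 6.0075, grad_y = 2*5*-0.2278 = -2.2779
  x_4 = 3.0038 - 0.05*6.0075 = 2.7034
  y_4 = -0.2278 - 0.05*-2.2779 = -0.1139
Step 5: grad_x = 2*1*2.7034 = 5.4068, grad_y = 2*5*-0.1139 = -1.1389
  x_5 = 2.7034 - 0.05*5.4068 = 2.4331
  y_5 = -0.1139 - 0.05*-1.1389 = -0.0569
f(2.4331, -0.0569) = 1*2.4331^2 + 5*(-0.0569)^2 = 5.936


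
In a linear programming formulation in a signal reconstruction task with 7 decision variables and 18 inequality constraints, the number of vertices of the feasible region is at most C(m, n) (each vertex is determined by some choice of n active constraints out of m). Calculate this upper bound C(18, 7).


Each vertex corresponds to some choice of n active constraints out of m, so the number of vertices is at most C(m, n) = m! / (n!(m-n)!).
m = 18, n = 7
Numerator: 18 * 17 * 16 * 15 * 14 * 13 * 12
Denominator: 7! = 5040
C(18, 7) = 31824


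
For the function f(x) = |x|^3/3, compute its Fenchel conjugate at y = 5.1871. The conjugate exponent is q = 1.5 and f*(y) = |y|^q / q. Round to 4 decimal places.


The conjugate exponent q satisfies 1/p + 1/q = 1.
p = 3, so q = 3/(3 - 1) = 1.5
|y|^q = 5.1871^1.5 = 11.8137
f*(5.1871) = 11.8137 / 1.5 = 7.8758


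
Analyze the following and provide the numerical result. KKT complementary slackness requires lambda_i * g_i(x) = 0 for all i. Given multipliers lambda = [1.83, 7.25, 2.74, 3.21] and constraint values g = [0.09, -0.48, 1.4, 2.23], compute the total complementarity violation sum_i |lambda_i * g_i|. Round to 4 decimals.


KKT complementary slackness check:
lambda_1 * g_1 = 1.83 * 0.09 = 0.1647
lambda_2 * g_2 = 7.25 * -0.48 = -3.48
lambda_3 * g_3 = 2.74 * 1.4 = 3.836
lambda_4 * g_4 = 3.21 * 2.23 = 7.1583
Total violation = 0.1647 + 3.48 + 3.836 + 7.1583 = 14.639


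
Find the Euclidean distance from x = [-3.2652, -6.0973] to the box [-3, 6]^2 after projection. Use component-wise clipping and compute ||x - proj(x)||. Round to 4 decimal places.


Project each component onto [-3, 6].
clip(-3.2652) = -3.0, clip(-6.0973) = -3.0
Projection = [-3.0, -3.0]
Squared diffs: [0.0703, 9.5933]
Distance = sqrt(9.6636) = 3.1086


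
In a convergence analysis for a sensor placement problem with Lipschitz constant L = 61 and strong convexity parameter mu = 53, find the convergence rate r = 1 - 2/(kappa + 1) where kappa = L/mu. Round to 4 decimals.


Step 1: Compute the condition number.
kappa = L/mu = 61/53 = 1.1509
Step 2: Compute the convergence rate.
r = 1 - 2/(kappa + 1) = 1 - 2*mu/(L + mu) = (L - mu)/(L + mu) = 8/114 = 0.0702


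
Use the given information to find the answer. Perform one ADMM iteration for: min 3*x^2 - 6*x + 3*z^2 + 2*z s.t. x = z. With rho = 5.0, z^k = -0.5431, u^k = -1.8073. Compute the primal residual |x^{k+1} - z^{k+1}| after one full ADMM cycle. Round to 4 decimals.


ADMM iteration with rho = 5.0, z^k = -0.5431, u^k = -1.8073
Step 1: x-update.
Minimize 3*x^2 - 6*x + (5.0/2)*(x + 0.5431 - 1.8073)^2
FOC: (2*3 + 5.0)*x = 6 + 5.0*(-0.5431 + 1.8073)
x^{k+1} = 1.1201
Step 2: z-update.
Minimize 3*z^2 + 2*z + (5.0/2)*(1.1201 - z - 1.8073)^2
FOC: (2*3 + 5.0)*z = -2 + 5.0*(1.1201 - 1.8073)
z^{k+1} = -0.4942
Step 3: u-update.
u^{k+1} = -1.8073 + 1.1201 + 0.4942 = -0.193
Step 4: Primal residual = |1.1201 + 0.4942| = 1.6143


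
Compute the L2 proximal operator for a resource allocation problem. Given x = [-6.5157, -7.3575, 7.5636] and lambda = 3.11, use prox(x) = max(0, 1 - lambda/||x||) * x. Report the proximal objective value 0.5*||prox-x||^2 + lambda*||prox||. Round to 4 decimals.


Step 1: Compute ||x||.
||x|| = 12.4014
Step 2: Compute scaling factor.
scale = max(0, 1 - 3.11/12.4014) = 0.7492
Step 3: prox(x) = [-4.8817, -5.5124, 5.6668]
||prox(x)|| = 9.2914
Step 4: Proximal objective.
0.5*||prox-x||^2 = 4.8361
lambda*||prox|| = 28.8963
Total = 33.7324


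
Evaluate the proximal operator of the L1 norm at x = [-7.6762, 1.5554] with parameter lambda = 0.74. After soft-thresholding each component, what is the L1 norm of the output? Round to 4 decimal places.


Soft-thresholding with lambda = 0.74:
prox(-7.6762) = sign(-7.6762)*max(|-7.6762| - 0.74, 0) = -6.9362
prox(1.5554) = sign(1.5554)*max(|1.5554| - 0.74, 0) = 0.8154
prox(x) = [-6.9362, 0.8154]
||prox(x)||_1 = 6.9362 + 0.8154 = 7.7516


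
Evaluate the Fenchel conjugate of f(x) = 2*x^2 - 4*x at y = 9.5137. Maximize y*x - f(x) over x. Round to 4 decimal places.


f*(y) = sup_x {y*x - a*x^2 - b*x} = sup_x {(y-b)*x - a*x^2}
FOC: (y - b) - 2a*x = 0 => x* = (y - b)/(2a)
x* = (9.5137 + 4)/(2*2) = 3.3784
f*(9.5137) = (y-b)^2/(4a) = (9.5137 + 4)^2/(4*2)
= 182.6201/8 = 22.8275


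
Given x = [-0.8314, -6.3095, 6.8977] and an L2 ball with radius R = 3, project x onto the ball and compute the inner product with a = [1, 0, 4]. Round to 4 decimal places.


Step 1: Compute ||x|| (intermediates to 6 decimals).
||x|| = sqrt((-0.8314)^2 + (-6.3095)^2 + 6.8977^2) = 9.385056
Step 2: Project.
Since ||x|| > R, scale = R/||x|| = 3/9.385056 = 0.319657, proj(x) = scale * x
proj(x) = [-0.265763, -2.016876, 2.204898]
Step 3: Dot product.
a^T * proj(x) = 1*(-0.265763) + 0*(-2.016876) + 4*2.204898 = 8.5538


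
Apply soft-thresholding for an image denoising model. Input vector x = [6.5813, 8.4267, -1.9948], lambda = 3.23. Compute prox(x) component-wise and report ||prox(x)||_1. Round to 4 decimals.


Soft-thresholding with lambda = 3.23:
prox(6.5813) = sign(6.5813)*max(|6.5813| - 3.23, 0) = 3.3513
prox(8.4267) = sign(8.4267)*max(|8.4267| - 3.23, 0) = 5.1967
prox(-1.9948) = sign(-1.9948)*max(|-1.9948| - 3.23, 0) = 0.0
prox(x) = [3.3513, 5.1967, 0.0]
||prox(x)||_1 = 3.3513 + 5.1967 + 0.0 = 8.548


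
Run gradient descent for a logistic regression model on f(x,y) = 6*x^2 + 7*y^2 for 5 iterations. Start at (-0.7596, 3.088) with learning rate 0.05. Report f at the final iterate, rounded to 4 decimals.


Gradient descent on f(x,y) = 6*x^2 + 7*y^2.
Starting point: (-0.7596, 3.088), alpha = 0.05
Step 1: grad_x = 2*6*-0.7596 = -9.1152, grad_y = 2*7*3.088 = 43.232
  x_1 = -0.7596 - 0.05*-9.1152 = -0.3038
  y_1 = 3.088 - 0.05*43.232 = 0.9264
Step 2: grad_x = 2*6*-0.3038 = -3.6461, grad_y = 2*7*0.9264 = 12.9696
  x_2 = -0.3038 - 0.05*-3.6461 = -0.1215
  y_2 = 0.9264 - 0.05*12.9696 = 0.2779
Step 3: grad_x = 2*6*-0.1215 = -1.4584, grad_y = 2*7*0.2779 = 3.8909
  x_3 = -0.1215 - 0.05*-1.4584 = -0.0486
  y_3 = 0.2779 - 0.05*3.8909 = 0.0834
Step 4: grad_x = 2*6*-0.0486 = -0.5834, grad_y = 2*7*0.0834 = 1.1673
  x_4 = -0.0486 - 0.05*-0.5834 = -0.0194
  y_4 = 0.0834 - 0.05*1.1673 = 0.025
Step 5: grad_x = 2*6*-0.0194 = -0.2333, grad_y = 2*7*0.025 = 0.3502
  x_5 = -0.0194 - 0.05*-0.2333 = -0.0078
  y_5 = 0.025 - 0.05*0.3502 = 0.0075
f(-0.0078, 0.0075) = 6*(-0.0078)^2 + 7*0.0075^2 = 0.0008


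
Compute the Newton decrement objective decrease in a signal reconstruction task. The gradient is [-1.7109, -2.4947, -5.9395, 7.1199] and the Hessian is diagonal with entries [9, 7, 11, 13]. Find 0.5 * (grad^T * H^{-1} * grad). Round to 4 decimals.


Step 1: H is diagonal, so H^(-1) * g = [-0.1901, -0.3564, -0.54, 0.5477].
Step 2: g^T H^(-1) g = sum_i g_i^2 / H_ii
  = (-1.7109)^2/9 + (-2.4947)^2/7 + (-5.9395)^2/11 + (7.1199)^2/13
  = 0.3252 + 0.8891 + 3.2071 + 3.8995 = 8.3208
Step 3: Objective decrease = 0.5 * g^T H^(-1) g = 4.1604


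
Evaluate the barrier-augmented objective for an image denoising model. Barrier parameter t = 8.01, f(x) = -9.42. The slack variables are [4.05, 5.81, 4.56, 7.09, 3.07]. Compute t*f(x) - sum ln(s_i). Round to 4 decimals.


Step 1: Compute log-barrier.
ln values: [1.3987, 1.7596, 1.5173, 1.9587, 1.1217]
phi = -(1.3987 + 1.7596 + 1.5173 + 1.9587 + 1.1217) = -7.756
Step 2: Compute augmented objective.
t*f(x) = 8.01*-9.42 = -75.4542
Total = -75.4542 - 7.756 = -83.2102


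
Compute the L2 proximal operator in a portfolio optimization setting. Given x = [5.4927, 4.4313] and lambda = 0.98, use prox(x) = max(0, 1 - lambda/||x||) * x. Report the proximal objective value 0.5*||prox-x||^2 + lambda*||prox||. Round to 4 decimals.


Step 1: Compute ||x||.
||x|| = 7.0573
Step 2: Compute scaling factor.
scale = max(0, 1 - 0.98/7.0573) = 0.8611
Step 3: prox(x) = [4.73, 3.816]
||prox(x)|| = 6.0773
Step 4: Proximal objective.
0.5*||prox-x||^2 = 0.4802
lambda*||prox|| = 5.9558
Total = 6.436


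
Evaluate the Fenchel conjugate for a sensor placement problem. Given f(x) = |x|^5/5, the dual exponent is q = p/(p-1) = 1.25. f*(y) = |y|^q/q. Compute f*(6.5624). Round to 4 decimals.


The conjugate exponent q satisfies 1/p + 1/q = 1.
p = 5, so q = 5/(5 - 1) = 1.25
|y|^q = 6.5624^1.25 = 10.5034
f*(6.5624) = 10.5034 / 1.25 = 8.4027


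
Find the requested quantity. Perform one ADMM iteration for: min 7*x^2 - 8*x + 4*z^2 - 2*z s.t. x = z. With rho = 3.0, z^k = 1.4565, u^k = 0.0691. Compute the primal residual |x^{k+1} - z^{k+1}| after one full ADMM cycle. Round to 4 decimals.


ADMM iteration with rho = 3.0, z^k = 1.4565, u^k = 0.0691
Step 1: x-update.
Minimize 7*x^2 - 8*x + (3.0/2)*(x - 1.4565 + 0.0691)^2
FOC: (2*7 + 3.0)*x = 8 + 3.0*(1.4565 - 0.0691)
x^{k+1} = 0.7154
Step 2: z-update.
Minimize 4*z^2 - 2*z + (3.0/2)*(0.7154 - z + 0.0691)^2
FOC: (2*4 + 3.0)*z = 2 + 3.0*(0.7154 + 0.0691)
z^{k+1} = 0.3958
Step 3: u-update.
u^{k+1} = 0.0691 + 0.7154 - 0.3958 = 0.3887
Step 4: Primal residual = |0.7154 - 0.3958| = 0.3196


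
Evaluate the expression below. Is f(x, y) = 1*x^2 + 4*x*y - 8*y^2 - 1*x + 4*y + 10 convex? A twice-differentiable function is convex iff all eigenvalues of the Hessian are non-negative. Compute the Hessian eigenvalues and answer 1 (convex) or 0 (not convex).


The Hessian of f(x,y) = 1*x^2 + 4*x*y - 8*y^2 - 1*x + 4*y + 10 is:
H = [[2, 4], [4, -16]]
Trace = 2 - 16 = -14
Determinant = 2*-16 - (4)^2 = -48
Discriminant = (-14)^2 - 4*-48 = 388.0
Eigenvalues: lambda_1 = -16.8489, lambda_2 = 2.8489
The function is not convex.

0


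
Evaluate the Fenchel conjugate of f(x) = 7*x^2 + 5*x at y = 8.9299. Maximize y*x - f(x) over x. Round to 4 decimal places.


f*(y) = sup_x {y*x - a*x^2 - b*x} = sup_x {(y-b)*x - a*x^2}
FOC: (y - b) - 2a*x = 0 => x* = (y - b)/(2a)
x* = (8.9299 - 5)/(2*7) = 0.2807
f*(8.9299) = (y-b)^2/(4a) = (8.9299 - 5)^2/(4*7)
= 15.4441/28 = 0.5516


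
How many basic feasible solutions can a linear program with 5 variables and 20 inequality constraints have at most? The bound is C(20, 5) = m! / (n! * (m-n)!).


Each vertex corresponds to some choice of n active constraints out of m, so the number of vertices is at most C(m, n) = m! / (n!(m-n)!).
m = 20, n = 5
Numerator: 20 * 19 * 18 * 17 * 16
Denominator: 5! = 120
C(20, 5) = 15504


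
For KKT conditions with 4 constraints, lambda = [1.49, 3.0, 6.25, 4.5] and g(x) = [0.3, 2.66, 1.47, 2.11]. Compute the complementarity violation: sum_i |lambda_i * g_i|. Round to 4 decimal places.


KKT complementary slackness check:
lambda_1 * g_1 = 1.49 * 0.3 = 0.447
lambda_2 * g_2 = 3.0 * 2.66 = 7.98
lambda_3 * g_3 = 6.25 * 1.47 = 9.1875
lambda_4 * g_4 = 4.5 * 2.11 = 9.495
Total violation = 0.447 + 7.98 + 9.1875 + 9.495 = 27.1095


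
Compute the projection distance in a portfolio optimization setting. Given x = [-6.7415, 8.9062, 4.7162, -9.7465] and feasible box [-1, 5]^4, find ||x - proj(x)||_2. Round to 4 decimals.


Project each component onto [-1, 5].
clip(-6.7415) = -1.0, clip(8.9062) = 5.0, clip(4.7162) = 4.7162, clip(-9.7465) = -1.0
Projection = [-1.0, 5.0, 4.7162, -1.0]
Squared diffs: [32.9648, 15.2584, 0.0, 76.5013]
Distance = sqrt(124.7245) = 11.168


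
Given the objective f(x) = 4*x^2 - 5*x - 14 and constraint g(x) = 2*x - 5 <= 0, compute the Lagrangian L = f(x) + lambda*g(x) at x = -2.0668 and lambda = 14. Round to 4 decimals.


Step 1: Evaluate f(x).
f(-2.0668) = 4*(-2.0668)^2 - 5*(-2.0668) - 14 = 13.4206
Step 2: Evaluate g(x).
g(-2.0668) = 2*-2.0668 - 5 = -9.1336
Step 3: Compute Lagrangian.
L = 13.4206 + 14*-9.1336 = -114.4498


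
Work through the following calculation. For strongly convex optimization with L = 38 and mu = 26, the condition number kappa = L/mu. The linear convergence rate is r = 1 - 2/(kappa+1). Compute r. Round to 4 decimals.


Step 1: Compute the condition number.
kappa = L/mu = 38/26 = 1.4615
Step 2: Compute the convergence rate.
r = 1 - 2/(kappa + 1) = 1 - 2*mu/(L + mu) = (L - mu)/(L + mu) = 12/64 = 0.1875


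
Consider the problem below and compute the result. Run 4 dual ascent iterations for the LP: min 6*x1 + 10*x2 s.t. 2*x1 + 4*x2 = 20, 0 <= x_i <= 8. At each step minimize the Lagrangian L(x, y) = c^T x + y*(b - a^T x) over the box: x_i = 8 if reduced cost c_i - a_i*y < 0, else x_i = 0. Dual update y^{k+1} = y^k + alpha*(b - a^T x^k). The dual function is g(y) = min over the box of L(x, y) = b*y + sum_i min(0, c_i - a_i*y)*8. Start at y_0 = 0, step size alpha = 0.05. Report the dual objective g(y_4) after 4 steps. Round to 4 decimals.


Dual ascent for LP: min 6*x1 + 10*x2, 2*x1 + 4*x2 = 20, 0 <= x_i <= 8
Step 1: y^k = 0.0, reduced costs: (6.0, 10.0)
  x^k = (0.0, 0.0), subgradient = b - a^T x = 20.0
  y^{k+1} = 0.0 + 0.05*20.0 = 1.0
Step 2: y^k = 1.0, reduced costs: (4.0, 6.0)
  x^k = (0.0, 0.0), subgradient = b - a^T x = 20.0
  y^{k+1} = 1.0 + 0.05*20.0 = 2.0
Step 3: y^k = 2.0, reduced costs: (2.0, 2.0)
  x^k = (0.0, 0.0), subgradient = b - a^T x = 20.0
  y^{k+1} = 2.0 + 0.05*20.0 = 3.0
Step 4: y^k = 3.0, reduced costs: (0.0, -2.0)
  x^k = (0.0, 8.0), subgradient = b - a^T x = -12.0
  y^{k+1} = 3.0 + 0.05*-12.0 = 2.4
Dual objective at y_4 = 2.4: reduced costs (1.2, 0.4), box minimizer x = (0.0, 0.0)
g(y_4) = b*y + (c1 - a1*y)*x1 + (c2 - a2*y)*x2 = 20*2.4 + 1.2*0.0 + 0.4*0.0 = 48.0 + 0.0 + 0.0 = 48.0


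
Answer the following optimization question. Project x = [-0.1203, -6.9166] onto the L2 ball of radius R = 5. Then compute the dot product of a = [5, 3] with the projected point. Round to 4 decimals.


Step 1: Compute ||x|| (intermediates to 6 decimals).
||x|| = sqrt((-0.1203)^2 + (-6.9166)^2) = 6.917646
Step 2: Project.
Since ||x|| > R, scale = R/||x|| = 5/6.917646 = 0.722789, proj(x) = scale * x
proj(x) = [-0.086952, -4.999242]
Step 3: Dot product.
a^T * proj(x) = 5*(-0.086952) + 3*(-4.999242) = -15.4325


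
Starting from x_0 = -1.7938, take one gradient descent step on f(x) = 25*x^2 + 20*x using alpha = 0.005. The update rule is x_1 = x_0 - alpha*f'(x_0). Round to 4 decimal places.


We compute the gradient at x_0 and apply the update.
f'(x) = 50*x + 20
f'(-1.7938) = 50*-1.7938 + 20 = -69.69
x_1 = -1.7938 - 0.005*-69.69 = -1.4454


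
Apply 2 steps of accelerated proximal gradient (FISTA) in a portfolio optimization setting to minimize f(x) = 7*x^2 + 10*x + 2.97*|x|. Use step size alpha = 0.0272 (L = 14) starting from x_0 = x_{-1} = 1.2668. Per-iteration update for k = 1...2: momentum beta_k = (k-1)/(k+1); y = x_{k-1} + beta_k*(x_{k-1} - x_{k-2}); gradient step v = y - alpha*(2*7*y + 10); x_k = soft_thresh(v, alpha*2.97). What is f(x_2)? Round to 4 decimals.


FISTA on f(x) = 7*x^2 + 10*x + 2.97*|x|
L = 14, alpha = 0.0272
Iteration 1: beta = 0.0, y = 1.2668 + 0.0*(1.2668 - 1.2668) = 1.2668
  grad(y) = 27.7352, v = y - alpha*grad = 0.5124
  prox(v) = soft_thresh(0.5124, 0.0808) = 0.4316
Iteration 2: beta = 0.3333, y = 0.4316 + 0.3333*(0.4316 - 1.2668) = 0.1532
  grad(y) = 12.1451, v = y - alpha*grad = -0.1771
  prox(v) = soft_thresh(-0.1771, 0.0808) = -0.0963
f(x_2) = 7*(-0.0963)^2 + 10*(-0.0963) + 2.97*|-0.0963| = -0.6123


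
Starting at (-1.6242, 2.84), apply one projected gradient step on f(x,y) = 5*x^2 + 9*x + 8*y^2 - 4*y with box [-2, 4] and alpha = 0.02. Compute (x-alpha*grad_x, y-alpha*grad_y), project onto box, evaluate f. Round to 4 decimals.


Step 1: Compute gradient at (-1.6242, 2.84).
grad_x = 2*5*-1.6242 + 9 = -7.242
grad_y = 2*8*2.84 - 4 = 41.44
Step 2: Gradient step.
x_raw = -1.6242 - 0.02*-7.242 = -1.4794
y_raw = 2.84 - 0.02*41.44 = 2.0112
Step 3: Project onto [-2, 4].
x_proj = clip(-1.4794) = -1.4794
y_proj = clip(2.0112) = 2.0112
Step 4: Evaluate f.
f(-1.4794, 2.0112) = 21.9429


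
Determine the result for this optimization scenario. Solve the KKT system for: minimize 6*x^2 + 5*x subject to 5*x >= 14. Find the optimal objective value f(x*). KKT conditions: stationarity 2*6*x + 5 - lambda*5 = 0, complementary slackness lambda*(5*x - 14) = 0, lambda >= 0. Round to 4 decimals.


Step 1: Try lambda = 0 (constraint inactive).
x_unc = -5/(2*6) = -0.4167
Check: 5*-0.4167 = -2.0835 < 14 -- violated!
Step 2: Constraint must be active: 5*x = 14
x* = 14/5 = 2.8
lambda = (2*6*2.8 + 5)/5 = 7.72
Step 3: Compute optimal value.
f(x*) = 6*2.8^2 + 5*2.8 = 61.04


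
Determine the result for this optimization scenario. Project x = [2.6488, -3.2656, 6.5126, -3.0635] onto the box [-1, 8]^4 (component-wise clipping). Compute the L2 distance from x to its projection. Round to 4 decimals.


Project each component onto [-1, 8].
clip(2.6488) = 2.6488, clip(-3.2656) = -1.0, clip(6.5126) = 6.5126, clip(-3.0635) = -1.0
Projection = [2.6488, -1.0, 6.5126, -1.0]
Squared diffs: [0.0, 5.1329, 0.0, 4.258]
Distance = sqrt(9.3909) = 3.0645


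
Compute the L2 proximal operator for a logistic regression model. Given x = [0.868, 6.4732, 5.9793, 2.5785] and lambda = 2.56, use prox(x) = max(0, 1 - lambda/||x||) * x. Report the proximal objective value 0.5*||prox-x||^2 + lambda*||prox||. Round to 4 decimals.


Step 1: Compute ||x||.
||x|| = 9.2226
Step 2: Compute scaling factor.
scale = max(0, 1 - 2.56/9.2226) = 0.7224
Step 3: prox(x) = [0.6271, 4.6764, 4.3196, 1.8628]
||prox(x)|| = 6.6626
Step 4: Proximal objective.
0.5*||prox-x||^2 = 3.2768
lambda*||prox|| = 17.0563
Total = 20.3331


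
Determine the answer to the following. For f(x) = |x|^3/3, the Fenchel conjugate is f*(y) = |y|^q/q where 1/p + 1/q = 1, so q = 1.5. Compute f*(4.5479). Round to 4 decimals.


The conjugate exponent q satisfies 1/p + 1/q = 1.
p = 3, so q = 3/(3 - 1) = 1.5
|y|^q = 4.5479^1.5 = 9.6988
f*(4.5479) = 9.6988 / 1.5 = 6.4658


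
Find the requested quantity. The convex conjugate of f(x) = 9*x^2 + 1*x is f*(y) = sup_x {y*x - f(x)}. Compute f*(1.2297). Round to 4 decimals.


f*(y) = sup_x {y*x - a*x^2 - b*x} = sup_x {(y-b)*x - a*x^2}
FOC: (y - b) - 2a*x = 0 => x* = (y - b)/(2a)
x* = (1.2297 - 1)/(2*9) = 0.0128
f*(1.2297) = (y-b)^2/(4a) = (1.2297 - 1)^2/(4*9)
= 0.0528/36 = 0.0015


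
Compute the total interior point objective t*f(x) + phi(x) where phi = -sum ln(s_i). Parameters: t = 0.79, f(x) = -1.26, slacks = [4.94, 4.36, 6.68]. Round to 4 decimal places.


Step 1: Compute log-barrier.
ln values: [1.5974, 1.4725, 1.8991]
phi = -(1.5974 + 1.4725 + 1.8991) = -4.969
Step 2: Compute augmented objective.
t*f(x) = 0.79*-1.26 = -0.9954
Total = -0.9954 - 4.969 = -5.9644


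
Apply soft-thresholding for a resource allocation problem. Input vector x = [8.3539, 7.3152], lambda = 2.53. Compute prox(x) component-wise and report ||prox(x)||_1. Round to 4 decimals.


Soft-thresholding with lambda = 2.53:
prox(8.3539) = sign(8.3539)*max(|8.3539| - 2.53, 0) = 5.8239
prox(7.3152) = sign(7.3152)*max(|7.3152| - 2.53, 0) = 4.7852
prox(x) = [5.8239, 4.7852]
||prox(x)||_1 = 5.8239 + 4.7852 = 10.6091


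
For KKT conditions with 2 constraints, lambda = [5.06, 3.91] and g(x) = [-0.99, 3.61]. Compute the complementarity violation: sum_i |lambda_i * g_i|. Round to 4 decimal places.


KKT complementary slackness check:
lambda_1 * g_1 = 5.06 * -0.99 = -5.0094
lambda_2 * g_2 = 3.91 * 3.61 = 14.1151
Total violation = 5.0094 + 14.1151 = 19.1245


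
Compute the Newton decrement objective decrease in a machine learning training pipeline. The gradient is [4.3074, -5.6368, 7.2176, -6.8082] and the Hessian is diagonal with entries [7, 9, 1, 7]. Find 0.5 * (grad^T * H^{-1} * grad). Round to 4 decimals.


Step 1: H is diagonal, so H^(-1) * g = [0.6153, -0.6263, 7.2176, -0.9726].
Step 2: g^T H^(-1) g = sum_i g_i^2 / H_ii
  = (4.3074)^2/7 + (-5.6368)^2/9 + (7.2176)^2/1 + (-6.8082)^2/7
  = 2.6505 + 3.5304 + 52.0937 + 6.6217 = 64.8963
Step 3: Objective decrease = 0.5 * g^T H^(-1) g = 32.4482


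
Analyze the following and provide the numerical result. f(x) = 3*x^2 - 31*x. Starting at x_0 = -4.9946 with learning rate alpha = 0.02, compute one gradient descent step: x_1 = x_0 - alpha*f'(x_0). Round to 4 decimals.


We compute the gradient at x_0 and apply the update.
f'(x) = 6*x - 31
f'(-4.9946) = 6*-4.9946 - 31 = -60.9676
x_1 = -4.9946 - 0.02*-60.9676 = -3.7752


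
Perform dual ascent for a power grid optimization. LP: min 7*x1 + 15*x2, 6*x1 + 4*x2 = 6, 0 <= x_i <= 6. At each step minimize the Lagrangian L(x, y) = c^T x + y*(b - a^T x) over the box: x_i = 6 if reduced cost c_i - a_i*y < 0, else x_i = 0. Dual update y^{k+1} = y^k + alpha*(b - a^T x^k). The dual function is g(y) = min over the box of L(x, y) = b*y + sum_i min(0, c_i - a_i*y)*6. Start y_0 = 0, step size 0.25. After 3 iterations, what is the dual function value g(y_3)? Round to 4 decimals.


Dual ascent for LP: min 7*x1 + 15*x2, 6*x1 + 4*x2 = 6, 0 <= x_i <= 6
Step 1: y^k = 0.0, reduced costs: (7.0, 15.0)
  x^k = (0.0, 0.0), subgradient = b - a^T x = 6.0
  y^{k+1} = 0.0 + 0.25*6.0 = 1.5
Step 2: y^k = 1.5, reduced costs: (-2.0, 9.0)
  x^k = (6.0, 0.0), subgradient = b - a^T x = -30.0
  y^{k+1} = 1.5 + 0.25*-30.0 = -6.0
Step 3: y^k = -6.0, reduced costs: (43.0, 39.0)
  x^k = (0.0, 0.0), subgradient = b - a^T x = 6.0
  y^{k+1} = -6.0 + 0.25*6.0 = -4.5
Dual objective at y_3 = -4.5: reduced costs (34.0, 33.0), box minimizer x = (0.0, 0.0)
g(y_3) = b*y + (c1 - a1*y)*x1 + (c2 - a2*y)*x2 = 6*(-4.5) + 34.0*0.0 + 33.0*0.0 = -27.0 + 0.0 + 0.0 = -27.0


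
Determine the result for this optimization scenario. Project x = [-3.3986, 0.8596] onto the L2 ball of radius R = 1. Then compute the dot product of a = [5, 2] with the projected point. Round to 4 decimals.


Step 1: Compute ||x|| (intermediates to 6 decimals).
||x|| = sqrt((-3.3986)^2 + 0.8596^2) = 3.505623
Step 2: Project.
Since ||x|| > R, scale = R/||x|| = 1/3.505623 = 0.285256, proj(x) = scale * x
proj(x) = [-0.969471, 0.245206]
Step 3: Dot product.
a^T * proj(x) = 5*(-0.969471) + 2*0.245206 = -4.3569


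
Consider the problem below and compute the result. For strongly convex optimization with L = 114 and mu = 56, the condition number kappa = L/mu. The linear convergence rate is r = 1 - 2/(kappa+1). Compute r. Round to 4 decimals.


Step 1: Compute the condition number.
kappa = L/mu = 114/56 = 2.0357
Step 2: Compute the convergence rate.
r = 1 - 2/(kappa + 1) = 1 - 2*mu/(L + mu) = (L - mu)/(L + mu) = 58/170 = 0.3412


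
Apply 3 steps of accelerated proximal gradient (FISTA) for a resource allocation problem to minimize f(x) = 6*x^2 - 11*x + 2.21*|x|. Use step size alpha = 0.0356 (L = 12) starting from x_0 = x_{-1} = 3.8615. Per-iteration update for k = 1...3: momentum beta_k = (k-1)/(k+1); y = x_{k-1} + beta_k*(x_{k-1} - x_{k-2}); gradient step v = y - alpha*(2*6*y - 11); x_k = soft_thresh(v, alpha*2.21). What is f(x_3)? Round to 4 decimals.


FISTA on f(x) = 6*x^2 - 11*x + 2.21*|x|
L = 12, alpha = 0.0356
Iteration 1: beta = 0.0, y = 3.8615 + 0.0*(3.8615 - 3.8615) = 3.8615
  grad(y) = 35.338, v = y - alpha*grad = 2.6035
  prox(v) = soft_thresh(2.6035, 0.0787) = 2.5248
Iteration 2: beta = 0.3333, y = 2.5248 + 0.3333*(2.5248 - 3.8615) = 2.0792
  grad(y) = 13.9507, v = y - alpha*grad = 1.5826
  prox(v) = soft_thresh(1.5826, 0.0787) = 1.5039
Iteration 3: beta = 0.5, y = 1.5039 + 0.5*(1.5039 - 2.5248) = 0.9935
  grad(y) = 0.9215, v = y - alpha*grad = 0.9607
  prox(v) = soft_thresh(0.9607, 0.0787) = 0.882
f(x_3) = 6*0.882^2 - 11*0.882 + 2.21*|0.882| = -3.0853


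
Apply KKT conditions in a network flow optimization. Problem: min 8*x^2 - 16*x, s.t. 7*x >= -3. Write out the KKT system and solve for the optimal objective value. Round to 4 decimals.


Step 1: Try lambda = 0 (constraint inactive).
Stationarity: 2*8*x - 16 = 0
x* = 16/(2*8) = 1.0
Check constraint: 7*1.0 = 7.0 >= -3 -- satisfied.
Step 2: Compute optimal value.
f(x*) = 8*1.0^2 - 16*1.0 = -8.0


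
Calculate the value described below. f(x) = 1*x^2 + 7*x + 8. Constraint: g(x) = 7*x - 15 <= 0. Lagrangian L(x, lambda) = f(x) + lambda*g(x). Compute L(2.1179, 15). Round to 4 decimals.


Step 1: Evaluate f(x).
f(2.1179) = 1*2.1179^2 + 7*2.1179 + 8 = 27.3108
Step 2: Evaluate g(x).
g(2.1179) = 7*2.1179 - 15 = -0.1747
Step 3: Compute Lagrangian.
L = 27.3108 + 15*-0.1747 = 24.6903


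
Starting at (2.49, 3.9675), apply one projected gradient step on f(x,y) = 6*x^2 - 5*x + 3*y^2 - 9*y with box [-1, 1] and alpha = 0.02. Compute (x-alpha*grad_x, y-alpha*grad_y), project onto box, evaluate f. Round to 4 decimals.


Step 1: Compute gradient at (2.49, 3.9675).
grad_x = 2*6*2.49 - 5 = 24.88
grad_y = 2*3*3.9675 - 9 = 14.805
Step 2: Gradient step.
x_raw = 2.49 - 0.02*24.88 = 1.9924
y_raw = 3.9675 - 0.02*14.805 = 3.6714
Step 3: Project onto [-1, 1].
x_proj = clip(1.9924) = 1.0
y_proj = clip(3.6714) = 1.0
Step 4: Evaluate f.
f(1.0, 1.0) = -5.0


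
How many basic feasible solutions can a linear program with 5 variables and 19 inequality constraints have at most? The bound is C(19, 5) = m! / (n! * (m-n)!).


Each vertex corresponds to some choice of n active constraints out of m, so the number of vertices is at most C(m, n) = m! / (n!(m-n)!).
m = 19, n = 5
Numerator: 19 * 18 * 17 * 16 * 15
Denominator: 5! = 120
C(19, 5) = 11628
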